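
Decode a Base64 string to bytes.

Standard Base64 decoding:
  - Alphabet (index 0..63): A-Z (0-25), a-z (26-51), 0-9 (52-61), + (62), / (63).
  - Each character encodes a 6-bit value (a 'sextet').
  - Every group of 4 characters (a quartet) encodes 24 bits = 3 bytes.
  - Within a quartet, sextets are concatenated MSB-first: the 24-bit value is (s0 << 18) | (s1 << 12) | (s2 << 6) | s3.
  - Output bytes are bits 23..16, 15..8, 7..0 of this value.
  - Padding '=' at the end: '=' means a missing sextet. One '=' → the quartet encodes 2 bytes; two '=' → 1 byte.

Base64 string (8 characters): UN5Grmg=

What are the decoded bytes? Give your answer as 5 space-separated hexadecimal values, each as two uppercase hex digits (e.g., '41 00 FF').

Answer: 50 DE 46 AE 68

Derivation:
After char 0 ('U'=20): chars_in_quartet=1 acc=0x14 bytes_emitted=0
After char 1 ('N'=13): chars_in_quartet=2 acc=0x50D bytes_emitted=0
After char 2 ('5'=57): chars_in_quartet=3 acc=0x14379 bytes_emitted=0
After char 3 ('G'=6): chars_in_quartet=4 acc=0x50DE46 -> emit 50 DE 46, reset; bytes_emitted=3
After char 4 ('r'=43): chars_in_quartet=1 acc=0x2B bytes_emitted=3
After char 5 ('m'=38): chars_in_quartet=2 acc=0xAE6 bytes_emitted=3
After char 6 ('g'=32): chars_in_quartet=3 acc=0x2B9A0 bytes_emitted=3
Padding '=': partial quartet acc=0x2B9A0 -> emit AE 68; bytes_emitted=5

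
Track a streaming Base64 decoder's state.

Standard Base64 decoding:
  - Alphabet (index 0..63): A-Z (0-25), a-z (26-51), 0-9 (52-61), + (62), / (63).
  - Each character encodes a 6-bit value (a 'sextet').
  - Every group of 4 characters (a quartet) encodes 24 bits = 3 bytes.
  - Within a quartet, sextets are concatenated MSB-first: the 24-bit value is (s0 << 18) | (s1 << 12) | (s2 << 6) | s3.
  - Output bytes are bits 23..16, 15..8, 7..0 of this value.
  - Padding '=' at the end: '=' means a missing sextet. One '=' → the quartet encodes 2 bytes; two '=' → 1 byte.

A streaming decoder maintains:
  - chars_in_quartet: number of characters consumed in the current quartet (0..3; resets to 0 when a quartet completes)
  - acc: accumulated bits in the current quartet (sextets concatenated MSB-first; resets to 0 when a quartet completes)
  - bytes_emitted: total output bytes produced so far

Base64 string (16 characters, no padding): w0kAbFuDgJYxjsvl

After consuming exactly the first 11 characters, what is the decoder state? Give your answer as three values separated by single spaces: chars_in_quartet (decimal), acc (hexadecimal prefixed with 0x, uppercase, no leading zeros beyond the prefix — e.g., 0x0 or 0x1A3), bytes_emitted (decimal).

After char 0 ('w'=48): chars_in_quartet=1 acc=0x30 bytes_emitted=0
After char 1 ('0'=52): chars_in_quartet=2 acc=0xC34 bytes_emitted=0
After char 2 ('k'=36): chars_in_quartet=3 acc=0x30D24 bytes_emitted=0
After char 3 ('A'=0): chars_in_quartet=4 acc=0xC34900 -> emit C3 49 00, reset; bytes_emitted=3
After char 4 ('b'=27): chars_in_quartet=1 acc=0x1B bytes_emitted=3
After char 5 ('F'=5): chars_in_quartet=2 acc=0x6C5 bytes_emitted=3
After char 6 ('u'=46): chars_in_quartet=3 acc=0x1B16E bytes_emitted=3
After char 7 ('D'=3): chars_in_quartet=4 acc=0x6C5B83 -> emit 6C 5B 83, reset; bytes_emitted=6
After char 8 ('g'=32): chars_in_quartet=1 acc=0x20 bytes_emitted=6
After char 9 ('J'=9): chars_in_quartet=2 acc=0x809 bytes_emitted=6
After char 10 ('Y'=24): chars_in_quartet=3 acc=0x20258 bytes_emitted=6

Answer: 3 0x20258 6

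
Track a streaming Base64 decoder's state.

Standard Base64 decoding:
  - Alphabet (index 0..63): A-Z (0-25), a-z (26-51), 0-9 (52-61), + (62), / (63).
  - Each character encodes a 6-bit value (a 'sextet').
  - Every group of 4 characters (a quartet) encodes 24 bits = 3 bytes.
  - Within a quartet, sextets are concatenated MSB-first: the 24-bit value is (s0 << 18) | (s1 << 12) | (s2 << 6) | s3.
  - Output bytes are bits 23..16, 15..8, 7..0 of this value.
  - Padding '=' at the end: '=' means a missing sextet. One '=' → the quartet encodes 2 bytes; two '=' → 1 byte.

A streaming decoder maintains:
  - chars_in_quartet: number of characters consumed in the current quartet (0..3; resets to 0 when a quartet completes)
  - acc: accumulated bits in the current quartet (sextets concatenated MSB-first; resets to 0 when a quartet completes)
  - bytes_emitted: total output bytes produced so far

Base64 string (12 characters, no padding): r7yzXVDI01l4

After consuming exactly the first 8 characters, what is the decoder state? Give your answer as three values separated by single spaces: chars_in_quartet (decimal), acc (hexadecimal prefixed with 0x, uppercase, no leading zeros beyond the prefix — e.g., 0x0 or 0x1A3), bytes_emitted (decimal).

After char 0 ('r'=43): chars_in_quartet=1 acc=0x2B bytes_emitted=0
After char 1 ('7'=59): chars_in_quartet=2 acc=0xAFB bytes_emitted=0
After char 2 ('y'=50): chars_in_quartet=3 acc=0x2BEF2 bytes_emitted=0
After char 3 ('z'=51): chars_in_quartet=4 acc=0xAFBCB3 -> emit AF BC B3, reset; bytes_emitted=3
After char 4 ('X'=23): chars_in_quartet=1 acc=0x17 bytes_emitted=3
After char 5 ('V'=21): chars_in_quartet=2 acc=0x5D5 bytes_emitted=3
After char 6 ('D'=3): chars_in_quartet=3 acc=0x17543 bytes_emitted=3
After char 7 ('I'=8): chars_in_quartet=4 acc=0x5D50C8 -> emit 5D 50 C8, reset; bytes_emitted=6

Answer: 0 0x0 6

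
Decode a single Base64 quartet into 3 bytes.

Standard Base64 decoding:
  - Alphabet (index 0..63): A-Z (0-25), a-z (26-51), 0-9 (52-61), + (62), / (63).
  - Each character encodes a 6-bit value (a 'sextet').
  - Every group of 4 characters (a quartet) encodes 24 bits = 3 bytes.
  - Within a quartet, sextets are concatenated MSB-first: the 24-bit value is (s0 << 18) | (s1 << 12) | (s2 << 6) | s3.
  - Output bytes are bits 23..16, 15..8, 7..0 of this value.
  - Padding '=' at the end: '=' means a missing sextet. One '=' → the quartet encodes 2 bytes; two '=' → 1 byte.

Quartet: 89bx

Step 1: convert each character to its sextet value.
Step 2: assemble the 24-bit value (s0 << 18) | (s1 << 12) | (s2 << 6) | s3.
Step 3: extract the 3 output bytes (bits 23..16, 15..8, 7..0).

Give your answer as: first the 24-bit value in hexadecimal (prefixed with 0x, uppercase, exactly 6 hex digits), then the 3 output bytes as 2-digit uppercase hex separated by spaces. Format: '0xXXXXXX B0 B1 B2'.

Answer: 0xF3D6F1 F3 D6 F1

Derivation:
Sextets: 8=60, 9=61, b=27, x=49
24-bit: (60<<18) | (61<<12) | (27<<6) | 49
      = 0xF00000 | 0x03D000 | 0x0006C0 | 0x000031
      = 0xF3D6F1
Bytes: (v>>16)&0xFF=F3, (v>>8)&0xFF=D6, v&0xFF=F1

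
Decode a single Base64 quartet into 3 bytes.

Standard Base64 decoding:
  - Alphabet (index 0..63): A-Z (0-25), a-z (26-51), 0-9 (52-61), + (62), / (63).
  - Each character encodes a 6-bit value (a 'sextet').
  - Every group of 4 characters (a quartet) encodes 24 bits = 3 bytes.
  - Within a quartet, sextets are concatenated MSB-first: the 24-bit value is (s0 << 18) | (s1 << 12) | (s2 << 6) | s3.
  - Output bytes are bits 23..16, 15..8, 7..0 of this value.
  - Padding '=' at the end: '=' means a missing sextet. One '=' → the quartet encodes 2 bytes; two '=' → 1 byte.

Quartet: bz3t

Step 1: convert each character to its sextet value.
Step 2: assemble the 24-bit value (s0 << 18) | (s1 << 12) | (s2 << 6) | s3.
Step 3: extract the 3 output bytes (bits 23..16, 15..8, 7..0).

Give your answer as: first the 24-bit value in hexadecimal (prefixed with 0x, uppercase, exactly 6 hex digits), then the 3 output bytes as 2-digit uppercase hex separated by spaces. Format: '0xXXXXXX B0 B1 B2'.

Sextets: b=27, z=51, 3=55, t=45
24-bit: (27<<18) | (51<<12) | (55<<6) | 45
      = 0x6C0000 | 0x033000 | 0x000DC0 | 0x00002D
      = 0x6F3DED
Bytes: (v>>16)&0xFF=6F, (v>>8)&0xFF=3D, v&0xFF=ED

Answer: 0x6F3DED 6F 3D ED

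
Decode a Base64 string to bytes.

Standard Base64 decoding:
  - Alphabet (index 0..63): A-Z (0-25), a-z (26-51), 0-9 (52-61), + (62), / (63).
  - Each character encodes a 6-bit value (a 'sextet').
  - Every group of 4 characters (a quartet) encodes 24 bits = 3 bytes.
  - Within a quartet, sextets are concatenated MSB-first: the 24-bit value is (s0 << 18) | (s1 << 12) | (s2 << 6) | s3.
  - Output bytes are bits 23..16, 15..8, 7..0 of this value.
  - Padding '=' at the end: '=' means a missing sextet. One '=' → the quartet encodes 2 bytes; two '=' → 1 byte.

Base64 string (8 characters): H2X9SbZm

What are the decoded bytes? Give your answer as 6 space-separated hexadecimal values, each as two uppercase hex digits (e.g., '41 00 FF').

After char 0 ('H'=7): chars_in_quartet=1 acc=0x7 bytes_emitted=0
After char 1 ('2'=54): chars_in_quartet=2 acc=0x1F6 bytes_emitted=0
After char 2 ('X'=23): chars_in_quartet=3 acc=0x7D97 bytes_emitted=0
After char 3 ('9'=61): chars_in_quartet=4 acc=0x1F65FD -> emit 1F 65 FD, reset; bytes_emitted=3
After char 4 ('S'=18): chars_in_quartet=1 acc=0x12 bytes_emitted=3
After char 5 ('b'=27): chars_in_quartet=2 acc=0x49B bytes_emitted=3
After char 6 ('Z'=25): chars_in_quartet=3 acc=0x126D9 bytes_emitted=3
After char 7 ('m'=38): chars_in_quartet=4 acc=0x49B666 -> emit 49 B6 66, reset; bytes_emitted=6

Answer: 1F 65 FD 49 B6 66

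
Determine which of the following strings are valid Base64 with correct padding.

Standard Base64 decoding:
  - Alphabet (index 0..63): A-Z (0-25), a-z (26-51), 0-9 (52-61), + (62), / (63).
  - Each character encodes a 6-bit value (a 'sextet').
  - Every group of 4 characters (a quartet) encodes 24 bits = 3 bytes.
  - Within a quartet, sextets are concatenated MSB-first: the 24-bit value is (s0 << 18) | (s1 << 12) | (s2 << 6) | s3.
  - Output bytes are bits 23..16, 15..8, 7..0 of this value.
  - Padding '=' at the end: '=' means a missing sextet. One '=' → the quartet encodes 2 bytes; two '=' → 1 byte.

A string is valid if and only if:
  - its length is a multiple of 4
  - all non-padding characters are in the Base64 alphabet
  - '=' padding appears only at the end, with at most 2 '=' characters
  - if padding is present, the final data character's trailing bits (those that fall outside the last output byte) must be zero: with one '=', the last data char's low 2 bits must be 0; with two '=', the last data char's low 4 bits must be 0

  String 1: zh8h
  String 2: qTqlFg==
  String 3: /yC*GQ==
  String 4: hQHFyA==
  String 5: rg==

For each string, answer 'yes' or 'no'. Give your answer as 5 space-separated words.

String 1: 'zh8h' → valid
String 2: 'qTqlFg==' → valid
String 3: '/yC*GQ==' → invalid (bad char(s): ['*'])
String 4: 'hQHFyA==' → valid
String 5: 'rg==' → valid

Answer: yes yes no yes yes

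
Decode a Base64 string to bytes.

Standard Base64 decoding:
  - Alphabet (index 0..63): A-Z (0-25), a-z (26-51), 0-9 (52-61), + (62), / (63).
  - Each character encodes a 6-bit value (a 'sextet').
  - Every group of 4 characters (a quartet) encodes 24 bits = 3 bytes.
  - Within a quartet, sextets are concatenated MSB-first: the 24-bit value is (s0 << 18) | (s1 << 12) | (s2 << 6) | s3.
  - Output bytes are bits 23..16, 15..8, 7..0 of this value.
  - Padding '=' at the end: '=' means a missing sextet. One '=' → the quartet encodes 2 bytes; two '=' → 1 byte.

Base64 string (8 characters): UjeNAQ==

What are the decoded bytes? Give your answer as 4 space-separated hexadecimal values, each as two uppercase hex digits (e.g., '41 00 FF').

Answer: 52 37 8D 01

Derivation:
After char 0 ('U'=20): chars_in_quartet=1 acc=0x14 bytes_emitted=0
After char 1 ('j'=35): chars_in_quartet=2 acc=0x523 bytes_emitted=0
After char 2 ('e'=30): chars_in_quartet=3 acc=0x148DE bytes_emitted=0
After char 3 ('N'=13): chars_in_quartet=4 acc=0x52378D -> emit 52 37 8D, reset; bytes_emitted=3
After char 4 ('A'=0): chars_in_quartet=1 acc=0x0 bytes_emitted=3
After char 5 ('Q'=16): chars_in_quartet=2 acc=0x10 bytes_emitted=3
Padding '==': partial quartet acc=0x10 -> emit 01; bytes_emitted=4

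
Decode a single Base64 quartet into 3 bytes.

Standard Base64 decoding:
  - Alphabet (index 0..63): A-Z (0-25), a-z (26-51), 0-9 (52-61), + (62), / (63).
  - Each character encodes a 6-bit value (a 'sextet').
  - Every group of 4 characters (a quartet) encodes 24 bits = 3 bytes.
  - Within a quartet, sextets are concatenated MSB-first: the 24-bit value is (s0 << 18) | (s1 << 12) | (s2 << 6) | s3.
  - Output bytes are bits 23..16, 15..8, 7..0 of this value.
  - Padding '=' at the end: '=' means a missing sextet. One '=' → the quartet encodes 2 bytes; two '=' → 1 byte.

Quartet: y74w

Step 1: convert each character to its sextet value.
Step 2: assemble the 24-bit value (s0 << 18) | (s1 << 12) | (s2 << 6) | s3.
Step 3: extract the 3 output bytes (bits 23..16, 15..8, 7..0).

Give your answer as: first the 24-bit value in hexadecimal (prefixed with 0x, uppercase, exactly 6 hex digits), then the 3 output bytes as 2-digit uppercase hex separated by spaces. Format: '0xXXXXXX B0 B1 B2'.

Answer: 0xCBBE30 CB BE 30

Derivation:
Sextets: y=50, 7=59, 4=56, w=48
24-bit: (50<<18) | (59<<12) | (56<<6) | 48
      = 0xC80000 | 0x03B000 | 0x000E00 | 0x000030
      = 0xCBBE30
Bytes: (v>>16)&0xFF=CB, (v>>8)&0xFF=BE, v&0xFF=30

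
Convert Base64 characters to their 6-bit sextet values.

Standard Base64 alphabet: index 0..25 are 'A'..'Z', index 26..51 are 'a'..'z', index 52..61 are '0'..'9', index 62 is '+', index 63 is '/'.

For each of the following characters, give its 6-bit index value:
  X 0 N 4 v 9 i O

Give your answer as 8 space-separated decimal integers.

'X': A..Z range, ord('X') − ord('A') = 23
'0': 0..9 range, 52 + ord('0') − ord('0') = 52
'N': A..Z range, ord('N') − ord('A') = 13
'4': 0..9 range, 52 + ord('4') − ord('0') = 56
'v': a..z range, 26 + ord('v') − ord('a') = 47
'9': 0..9 range, 52 + ord('9') − ord('0') = 61
'i': a..z range, 26 + ord('i') − ord('a') = 34
'O': A..Z range, ord('O') − ord('A') = 14

Answer: 23 52 13 56 47 61 34 14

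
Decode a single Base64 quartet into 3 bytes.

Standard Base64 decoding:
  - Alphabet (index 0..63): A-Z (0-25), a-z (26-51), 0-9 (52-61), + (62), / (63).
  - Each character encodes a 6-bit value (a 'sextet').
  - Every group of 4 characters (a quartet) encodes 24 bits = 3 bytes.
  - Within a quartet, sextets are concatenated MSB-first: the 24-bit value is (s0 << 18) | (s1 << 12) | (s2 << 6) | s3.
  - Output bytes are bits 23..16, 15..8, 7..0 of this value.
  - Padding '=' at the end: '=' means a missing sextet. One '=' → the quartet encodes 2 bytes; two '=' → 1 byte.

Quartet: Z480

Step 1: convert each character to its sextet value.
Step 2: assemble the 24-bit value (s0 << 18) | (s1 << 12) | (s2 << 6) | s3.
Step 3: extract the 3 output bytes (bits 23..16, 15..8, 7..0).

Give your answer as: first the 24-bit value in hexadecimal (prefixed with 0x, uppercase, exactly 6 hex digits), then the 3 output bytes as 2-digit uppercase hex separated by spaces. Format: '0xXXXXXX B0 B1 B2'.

Answer: 0x678F34 67 8F 34

Derivation:
Sextets: Z=25, 4=56, 8=60, 0=52
24-bit: (25<<18) | (56<<12) | (60<<6) | 52
      = 0x640000 | 0x038000 | 0x000F00 | 0x000034
      = 0x678F34
Bytes: (v>>16)&0xFF=67, (v>>8)&0xFF=8F, v&0xFF=34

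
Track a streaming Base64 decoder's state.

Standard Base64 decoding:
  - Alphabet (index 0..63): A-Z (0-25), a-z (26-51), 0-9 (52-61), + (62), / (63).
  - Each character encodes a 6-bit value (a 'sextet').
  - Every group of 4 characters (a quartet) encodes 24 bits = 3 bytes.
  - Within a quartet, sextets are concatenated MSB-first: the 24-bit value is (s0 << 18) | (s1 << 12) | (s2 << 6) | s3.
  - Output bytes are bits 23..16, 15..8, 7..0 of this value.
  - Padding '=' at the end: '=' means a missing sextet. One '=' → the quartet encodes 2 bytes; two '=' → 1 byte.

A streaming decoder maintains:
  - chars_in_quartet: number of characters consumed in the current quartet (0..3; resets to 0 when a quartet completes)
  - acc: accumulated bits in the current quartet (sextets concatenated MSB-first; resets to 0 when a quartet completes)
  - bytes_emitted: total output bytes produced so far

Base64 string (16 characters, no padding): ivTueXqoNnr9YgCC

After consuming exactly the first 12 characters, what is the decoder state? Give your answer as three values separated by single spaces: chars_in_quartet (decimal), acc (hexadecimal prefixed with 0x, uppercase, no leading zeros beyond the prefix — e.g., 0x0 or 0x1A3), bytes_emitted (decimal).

After char 0 ('i'=34): chars_in_quartet=1 acc=0x22 bytes_emitted=0
After char 1 ('v'=47): chars_in_quartet=2 acc=0x8AF bytes_emitted=0
After char 2 ('T'=19): chars_in_quartet=3 acc=0x22BD3 bytes_emitted=0
After char 3 ('u'=46): chars_in_quartet=4 acc=0x8AF4EE -> emit 8A F4 EE, reset; bytes_emitted=3
After char 4 ('e'=30): chars_in_quartet=1 acc=0x1E bytes_emitted=3
After char 5 ('X'=23): chars_in_quartet=2 acc=0x797 bytes_emitted=3
After char 6 ('q'=42): chars_in_quartet=3 acc=0x1E5EA bytes_emitted=3
After char 7 ('o'=40): chars_in_quartet=4 acc=0x797AA8 -> emit 79 7A A8, reset; bytes_emitted=6
After char 8 ('N'=13): chars_in_quartet=1 acc=0xD bytes_emitted=6
After char 9 ('n'=39): chars_in_quartet=2 acc=0x367 bytes_emitted=6
After char 10 ('r'=43): chars_in_quartet=3 acc=0xD9EB bytes_emitted=6
After char 11 ('9'=61): chars_in_quartet=4 acc=0x367AFD -> emit 36 7A FD, reset; bytes_emitted=9

Answer: 0 0x0 9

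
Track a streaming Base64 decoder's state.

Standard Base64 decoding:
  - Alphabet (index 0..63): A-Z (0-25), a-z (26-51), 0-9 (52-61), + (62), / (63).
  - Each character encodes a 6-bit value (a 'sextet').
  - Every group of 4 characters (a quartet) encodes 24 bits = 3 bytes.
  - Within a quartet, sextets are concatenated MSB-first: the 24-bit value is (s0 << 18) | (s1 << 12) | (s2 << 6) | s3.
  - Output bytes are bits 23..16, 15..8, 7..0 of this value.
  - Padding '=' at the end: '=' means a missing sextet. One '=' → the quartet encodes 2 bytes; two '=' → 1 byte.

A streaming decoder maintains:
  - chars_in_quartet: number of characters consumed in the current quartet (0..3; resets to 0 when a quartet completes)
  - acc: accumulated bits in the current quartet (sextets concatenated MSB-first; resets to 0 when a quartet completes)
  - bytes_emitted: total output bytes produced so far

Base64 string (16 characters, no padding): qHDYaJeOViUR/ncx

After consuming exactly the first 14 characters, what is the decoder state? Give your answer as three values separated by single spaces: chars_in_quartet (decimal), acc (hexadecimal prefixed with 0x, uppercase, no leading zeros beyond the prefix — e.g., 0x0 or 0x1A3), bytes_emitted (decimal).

After char 0 ('q'=42): chars_in_quartet=1 acc=0x2A bytes_emitted=0
After char 1 ('H'=7): chars_in_quartet=2 acc=0xA87 bytes_emitted=0
After char 2 ('D'=3): chars_in_quartet=3 acc=0x2A1C3 bytes_emitted=0
After char 3 ('Y'=24): chars_in_quartet=4 acc=0xA870D8 -> emit A8 70 D8, reset; bytes_emitted=3
After char 4 ('a'=26): chars_in_quartet=1 acc=0x1A bytes_emitted=3
After char 5 ('J'=9): chars_in_quartet=2 acc=0x689 bytes_emitted=3
After char 6 ('e'=30): chars_in_quartet=3 acc=0x1A25E bytes_emitted=3
After char 7 ('O'=14): chars_in_quartet=4 acc=0x68978E -> emit 68 97 8E, reset; bytes_emitted=6
After char 8 ('V'=21): chars_in_quartet=1 acc=0x15 bytes_emitted=6
After char 9 ('i'=34): chars_in_quartet=2 acc=0x562 bytes_emitted=6
After char 10 ('U'=20): chars_in_quartet=3 acc=0x15894 bytes_emitted=6
After char 11 ('R'=17): chars_in_quartet=4 acc=0x562511 -> emit 56 25 11, reset; bytes_emitted=9
After char 12 ('/'=63): chars_in_quartet=1 acc=0x3F bytes_emitted=9
After char 13 ('n'=39): chars_in_quartet=2 acc=0xFE7 bytes_emitted=9

Answer: 2 0xFE7 9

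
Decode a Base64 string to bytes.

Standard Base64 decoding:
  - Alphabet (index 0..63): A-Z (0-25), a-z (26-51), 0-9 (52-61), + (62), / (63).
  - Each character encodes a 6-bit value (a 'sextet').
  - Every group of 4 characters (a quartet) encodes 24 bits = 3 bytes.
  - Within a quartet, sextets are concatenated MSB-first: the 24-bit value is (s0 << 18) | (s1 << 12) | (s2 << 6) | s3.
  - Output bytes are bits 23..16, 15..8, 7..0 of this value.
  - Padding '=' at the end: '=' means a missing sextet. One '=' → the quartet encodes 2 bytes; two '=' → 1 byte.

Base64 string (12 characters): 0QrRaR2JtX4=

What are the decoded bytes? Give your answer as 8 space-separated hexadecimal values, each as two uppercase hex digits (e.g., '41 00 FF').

After char 0 ('0'=52): chars_in_quartet=1 acc=0x34 bytes_emitted=0
After char 1 ('Q'=16): chars_in_quartet=2 acc=0xD10 bytes_emitted=0
After char 2 ('r'=43): chars_in_quartet=3 acc=0x3442B bytes_emitted=0
After char 3 ('R'=17): chars_in_quartet=4 acc=0xD10AD1 -> emit D1 0A D1, reset; bytes_emitted=3
After char 4 ('a'=26): chars_in_quartet=1 acc=0x1A bytes_emitted=3
After char 5 ('R'=17): chars_in_quartet=2 acc=0x691 bytes_emitted=3
After char 6 ('2'=54): chars_in_quartet=3 acc=0x1A476 bytes_emitted=3
After char 7 ('J'=9): chars_in_quartet=4 acc=0x691D89 -> emit 69 1D 89, reset; bytes_emitted=6
After char 8 ('t'=45): chars_in_quartet=1 acc=0x2D bytes_emitted=6
After char 9 ('X'=23): chars_in_quartet=2 acc=0xB57 bytes_emitted=6
After char 10 ('4'=56): chars_in_quartet=3 acc=0x2D5F8 bytes_emitted=6
Padding '=': partial quartet acc=0x2D5F8 -> emit B5 7E; bytes_emitted=8

Answer: D1 0A D1 69 1D 89 B5 7E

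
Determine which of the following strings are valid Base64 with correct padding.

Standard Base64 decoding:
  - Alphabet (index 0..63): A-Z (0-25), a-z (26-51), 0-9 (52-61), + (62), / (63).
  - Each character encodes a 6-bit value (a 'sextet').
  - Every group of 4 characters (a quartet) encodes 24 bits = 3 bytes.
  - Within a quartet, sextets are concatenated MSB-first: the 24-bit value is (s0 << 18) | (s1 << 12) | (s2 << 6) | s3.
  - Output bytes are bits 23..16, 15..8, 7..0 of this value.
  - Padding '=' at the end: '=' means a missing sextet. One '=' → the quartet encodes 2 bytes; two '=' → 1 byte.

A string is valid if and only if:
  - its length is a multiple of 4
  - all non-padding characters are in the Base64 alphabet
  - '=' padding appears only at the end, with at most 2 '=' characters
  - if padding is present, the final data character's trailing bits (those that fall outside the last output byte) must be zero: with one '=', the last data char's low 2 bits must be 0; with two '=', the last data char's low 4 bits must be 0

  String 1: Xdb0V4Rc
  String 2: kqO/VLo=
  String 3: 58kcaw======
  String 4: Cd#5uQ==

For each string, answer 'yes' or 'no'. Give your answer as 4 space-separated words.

Answer: yes yes no no

Derivation:
String 1: 'Xdb0V4Rc' → valid
String 2: 'kqO/VLo=' → valid
String 3: '58kcaw======' → invalid (6 pad chars (max 2))
String 4: 'Cd#5uQ==' → invalid (bad char(s): ['#'])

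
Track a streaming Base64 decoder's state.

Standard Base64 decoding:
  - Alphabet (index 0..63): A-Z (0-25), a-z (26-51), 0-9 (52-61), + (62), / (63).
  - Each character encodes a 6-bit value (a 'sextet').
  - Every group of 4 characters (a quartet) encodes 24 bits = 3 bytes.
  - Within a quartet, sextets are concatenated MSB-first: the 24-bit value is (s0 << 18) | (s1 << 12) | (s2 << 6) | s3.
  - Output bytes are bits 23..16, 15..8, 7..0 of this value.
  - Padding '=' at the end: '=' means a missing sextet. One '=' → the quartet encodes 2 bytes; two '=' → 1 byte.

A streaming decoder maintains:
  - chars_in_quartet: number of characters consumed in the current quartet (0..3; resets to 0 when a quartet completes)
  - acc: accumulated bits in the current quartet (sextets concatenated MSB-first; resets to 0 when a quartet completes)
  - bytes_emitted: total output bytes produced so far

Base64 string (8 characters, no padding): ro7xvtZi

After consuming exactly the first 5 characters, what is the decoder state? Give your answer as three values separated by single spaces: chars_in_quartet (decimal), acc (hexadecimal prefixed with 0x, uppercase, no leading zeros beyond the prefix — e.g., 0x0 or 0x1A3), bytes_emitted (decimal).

Answer: 1 0x2F 3

Derivation:
After char 0 ('r'=43): chars_in_quartet=1 acc=0x2B bytes_emitted=0
After char 1 ('o'=40): chars_in_quartet=2 acc=0xAE8 bytes_emitted=0
After char 2 ('7'=59): chars_in_quartet=3 acc=0x2BA3B bytes_emitted=0
After char 3 ('x'=49): chars_in_quartet=4 acc=0xAE8EF1 -> emit AE 8E F1, reset; bytes_emitted=3
After char 4 ('v'=47): chars_in_quartet=1 acc=0x2F bytes_emitted=3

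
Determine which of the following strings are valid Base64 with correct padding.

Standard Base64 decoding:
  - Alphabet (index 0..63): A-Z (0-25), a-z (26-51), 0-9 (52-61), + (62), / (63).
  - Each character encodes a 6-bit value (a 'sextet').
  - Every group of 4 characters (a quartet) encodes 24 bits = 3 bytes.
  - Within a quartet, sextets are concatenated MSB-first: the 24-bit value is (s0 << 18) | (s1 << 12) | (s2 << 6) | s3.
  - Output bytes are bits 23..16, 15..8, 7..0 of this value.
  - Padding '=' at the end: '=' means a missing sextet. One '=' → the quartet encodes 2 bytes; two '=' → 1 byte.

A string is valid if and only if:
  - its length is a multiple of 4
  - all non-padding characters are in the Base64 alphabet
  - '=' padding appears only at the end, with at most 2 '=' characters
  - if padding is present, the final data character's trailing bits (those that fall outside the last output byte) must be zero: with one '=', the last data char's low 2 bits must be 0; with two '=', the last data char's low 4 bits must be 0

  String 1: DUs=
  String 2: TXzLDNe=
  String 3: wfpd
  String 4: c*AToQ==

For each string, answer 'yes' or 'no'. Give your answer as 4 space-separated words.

String 1: 'DUs=' → valid
String 2: 'TXzLDNe=' → invalid (bad trailing bits)
String 3: 'wfpd' → valid
String 4: 'c*AToQ==' → invalid (bad char(s): ['*'])

Answer: yes no yes no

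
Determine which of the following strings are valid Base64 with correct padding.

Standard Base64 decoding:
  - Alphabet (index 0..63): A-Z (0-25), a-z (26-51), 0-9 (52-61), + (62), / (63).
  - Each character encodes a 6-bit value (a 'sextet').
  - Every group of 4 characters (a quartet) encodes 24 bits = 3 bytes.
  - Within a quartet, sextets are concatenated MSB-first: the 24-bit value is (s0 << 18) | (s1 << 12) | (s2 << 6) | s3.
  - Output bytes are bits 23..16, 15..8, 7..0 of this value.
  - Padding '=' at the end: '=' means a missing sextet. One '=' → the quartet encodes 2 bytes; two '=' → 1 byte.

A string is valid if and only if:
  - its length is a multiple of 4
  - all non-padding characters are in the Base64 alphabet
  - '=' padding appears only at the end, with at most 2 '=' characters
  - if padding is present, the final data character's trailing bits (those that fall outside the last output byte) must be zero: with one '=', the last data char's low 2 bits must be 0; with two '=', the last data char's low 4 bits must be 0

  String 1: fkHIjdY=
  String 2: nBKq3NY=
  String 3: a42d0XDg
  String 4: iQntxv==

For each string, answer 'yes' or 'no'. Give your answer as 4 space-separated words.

Answer: yes yes yes no

Derivation:
String 1: 'fkHIjdY=' → valid
String 2: 'nBKq3NY=' → valid
String 3: 'a42d0XDg' → valid
String 4: 'iQntxv==' → invalid (bad trailing bits)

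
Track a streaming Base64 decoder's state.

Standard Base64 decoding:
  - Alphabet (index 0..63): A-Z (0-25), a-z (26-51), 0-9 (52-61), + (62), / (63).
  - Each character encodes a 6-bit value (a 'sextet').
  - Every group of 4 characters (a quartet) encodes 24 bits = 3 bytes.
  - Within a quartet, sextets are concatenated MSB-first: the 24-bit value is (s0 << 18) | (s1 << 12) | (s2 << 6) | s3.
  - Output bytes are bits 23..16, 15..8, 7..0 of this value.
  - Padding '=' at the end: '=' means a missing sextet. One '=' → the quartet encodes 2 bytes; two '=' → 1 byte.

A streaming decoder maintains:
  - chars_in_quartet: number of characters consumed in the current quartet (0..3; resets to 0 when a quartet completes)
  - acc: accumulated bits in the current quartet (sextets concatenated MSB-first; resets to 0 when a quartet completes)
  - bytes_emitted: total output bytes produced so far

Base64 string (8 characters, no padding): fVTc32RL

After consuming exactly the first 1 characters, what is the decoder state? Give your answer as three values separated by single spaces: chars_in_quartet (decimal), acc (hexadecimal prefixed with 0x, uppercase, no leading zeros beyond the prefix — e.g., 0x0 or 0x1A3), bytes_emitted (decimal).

Answer: 1 0x1F 0

Derivation:
After char 0 ('f'=31): chars_in_quartet=1 acc=0x1F bytes_emitted=0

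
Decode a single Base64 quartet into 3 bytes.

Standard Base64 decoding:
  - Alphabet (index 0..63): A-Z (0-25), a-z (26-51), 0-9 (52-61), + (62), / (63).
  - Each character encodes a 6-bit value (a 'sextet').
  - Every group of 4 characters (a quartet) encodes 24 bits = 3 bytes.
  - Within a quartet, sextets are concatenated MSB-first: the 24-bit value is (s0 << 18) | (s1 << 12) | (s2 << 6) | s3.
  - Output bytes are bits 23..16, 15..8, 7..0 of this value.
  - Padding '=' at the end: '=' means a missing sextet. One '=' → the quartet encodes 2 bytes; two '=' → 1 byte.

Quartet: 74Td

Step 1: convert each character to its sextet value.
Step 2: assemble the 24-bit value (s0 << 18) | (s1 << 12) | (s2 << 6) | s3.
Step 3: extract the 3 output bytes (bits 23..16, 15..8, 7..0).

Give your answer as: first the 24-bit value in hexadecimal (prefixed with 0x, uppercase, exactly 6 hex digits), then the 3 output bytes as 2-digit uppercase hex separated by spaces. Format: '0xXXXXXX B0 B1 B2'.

Sextets: 7=59, 4=56, T=19, d=29
24-bit: (59<<18) | (56<<12) | (19<<6) | 29
      = 0xEC0000 | 0x038000 | 0x0004C0 | 0x00001D
      = 0xEF84DD
Bytes: (v>>16)&0xFF=EF, (v>>8)&0xFF=84, v&0xFF=DD

Answer: 0xEF84DD EF 84 DD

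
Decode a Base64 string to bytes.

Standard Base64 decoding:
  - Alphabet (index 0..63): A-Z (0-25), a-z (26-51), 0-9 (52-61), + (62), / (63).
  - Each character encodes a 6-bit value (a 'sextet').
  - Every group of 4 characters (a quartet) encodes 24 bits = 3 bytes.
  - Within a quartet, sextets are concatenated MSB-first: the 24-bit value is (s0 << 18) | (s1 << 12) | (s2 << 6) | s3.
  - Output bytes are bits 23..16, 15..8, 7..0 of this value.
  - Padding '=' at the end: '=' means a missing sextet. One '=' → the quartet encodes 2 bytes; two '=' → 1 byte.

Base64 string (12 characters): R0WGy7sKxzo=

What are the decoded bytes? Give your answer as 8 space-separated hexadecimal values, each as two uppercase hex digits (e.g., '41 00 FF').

Answer: 47 45 86 CB BB 0A C7 3A

Derivation:
After char 0 ('R'=17): chars_in_quartet=1 acc=0x11 bytes_emitted=0
After char 1 ('0'=52): chars_in_quartet=2 acc=0x474 bytes_emitted=0
After char 2 ('W'=22): chars_in_quartet=3 acc=0x11D16 bytes_emitted=0
After char 3 ('G'=6): chars_in_quartet=4 acc=0x474586 -> emit 47 45 86, reset; bytes_emitted=3
After char 4 ('y'=50): chars_in_quartet=1 acc=0x32 bytes_emitted=3
After char 5 ('7'=59): chars_in_quartet=2 acc=0xCBB bytes_emitted=3
After char 6 ('s'=44): chars_in_quartet=3 acc=0x32EEC bytes_emitted=3
After char 7 ('K'=10): chars_in_quartet=4 acc=0xCBBB0A -> emit CB BB 0A, reset; bytes_emitted=6
After char 8 ('x'=49): chars_in_quartet=1 acc=0x31 bytes_emitted=6
After char 9 ('z'=51): chars_in_quartet=2 acc=0xC73 bytes_emitted=6
After char 10 ('o'=40): chars_in_quartet=3 acc=0x31CE8 bytes_emitted=6
Padding '=': partial quartet acc=0x31CE8 -> emit C7 3A; bytes_emitted=8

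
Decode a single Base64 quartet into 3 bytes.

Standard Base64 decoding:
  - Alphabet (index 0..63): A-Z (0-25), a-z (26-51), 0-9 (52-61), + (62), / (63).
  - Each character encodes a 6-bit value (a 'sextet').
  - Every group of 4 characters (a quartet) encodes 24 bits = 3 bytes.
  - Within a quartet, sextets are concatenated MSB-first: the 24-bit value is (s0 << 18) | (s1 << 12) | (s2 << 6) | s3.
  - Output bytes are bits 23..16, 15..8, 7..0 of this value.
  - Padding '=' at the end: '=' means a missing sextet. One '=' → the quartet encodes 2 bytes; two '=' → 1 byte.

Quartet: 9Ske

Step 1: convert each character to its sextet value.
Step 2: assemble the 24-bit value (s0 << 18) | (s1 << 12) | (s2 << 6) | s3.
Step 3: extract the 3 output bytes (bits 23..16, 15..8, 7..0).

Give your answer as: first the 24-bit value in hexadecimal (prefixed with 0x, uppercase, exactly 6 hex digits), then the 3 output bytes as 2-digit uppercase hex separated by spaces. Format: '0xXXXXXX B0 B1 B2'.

Answer: 0xF5291E F5 29 1E

Derivation:
Sextets: 9=61, S=18, k=36, e=30
24-bit: (61<<18) | (18<<12) | (36<<6) | 30
      = 0xF40000 | 0x012000 | 0x000900 | 0x00001E
      = 0xF5291E
Bytes: (v>>16)&0xFF=F5, (v>>8)&0xFF=29, v&0xFF=1E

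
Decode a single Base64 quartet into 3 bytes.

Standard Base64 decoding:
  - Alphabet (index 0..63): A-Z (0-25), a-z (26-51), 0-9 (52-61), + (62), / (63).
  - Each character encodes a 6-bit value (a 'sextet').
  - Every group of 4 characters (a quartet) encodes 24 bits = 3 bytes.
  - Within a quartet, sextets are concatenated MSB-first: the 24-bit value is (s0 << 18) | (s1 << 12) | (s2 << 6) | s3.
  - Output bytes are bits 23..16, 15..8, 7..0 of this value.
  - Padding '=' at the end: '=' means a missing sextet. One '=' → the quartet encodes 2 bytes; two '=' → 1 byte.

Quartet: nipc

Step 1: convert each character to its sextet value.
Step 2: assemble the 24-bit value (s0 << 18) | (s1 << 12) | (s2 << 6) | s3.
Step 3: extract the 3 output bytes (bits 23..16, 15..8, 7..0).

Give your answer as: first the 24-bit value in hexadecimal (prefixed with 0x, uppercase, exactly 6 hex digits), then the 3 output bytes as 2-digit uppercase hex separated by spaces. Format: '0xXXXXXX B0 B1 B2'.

Answer: 0x9E2A5C 9E 2A 5C

Derivation:
Sextets: n=39, i=34, p=41, c=28
24-bit: (39<<18) | (34<<12) | (41<<6) | 28
      = 0x9C0000 | 0x022000 | 0x000A40 | 0x00001C
      = 0x9E2A5C
Bytes: (v>>16)&0xFF=9E, (v>>8)&0xFF=2A, v&0xFF=5C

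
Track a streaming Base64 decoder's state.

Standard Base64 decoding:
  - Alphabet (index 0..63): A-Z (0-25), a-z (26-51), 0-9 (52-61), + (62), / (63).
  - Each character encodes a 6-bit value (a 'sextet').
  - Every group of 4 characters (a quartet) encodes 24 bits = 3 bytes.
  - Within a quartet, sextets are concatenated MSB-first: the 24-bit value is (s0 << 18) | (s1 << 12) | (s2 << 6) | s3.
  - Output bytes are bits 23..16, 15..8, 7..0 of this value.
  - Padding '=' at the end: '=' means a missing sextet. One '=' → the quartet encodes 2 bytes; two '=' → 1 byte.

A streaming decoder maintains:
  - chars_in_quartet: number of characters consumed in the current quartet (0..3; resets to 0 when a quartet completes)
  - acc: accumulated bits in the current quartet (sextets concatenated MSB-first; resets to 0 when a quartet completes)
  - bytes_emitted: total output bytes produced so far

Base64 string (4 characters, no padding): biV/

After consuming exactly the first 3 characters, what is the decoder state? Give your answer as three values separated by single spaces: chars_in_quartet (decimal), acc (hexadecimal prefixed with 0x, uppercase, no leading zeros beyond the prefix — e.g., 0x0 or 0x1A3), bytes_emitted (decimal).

Answer: 3 0x1B895 0

Derivation:
After char 0 ('b'=27): chars_in_quartet=1 acc=0x1B bytes_emitted=0
After char 1 ('i'=34): chars_in_quartet=2 acc=0x6E2 bytes_emitted=0
After char 2 ('V'=21): chars_in_quartet=3 acc=0x1B895 bytes_emitted=0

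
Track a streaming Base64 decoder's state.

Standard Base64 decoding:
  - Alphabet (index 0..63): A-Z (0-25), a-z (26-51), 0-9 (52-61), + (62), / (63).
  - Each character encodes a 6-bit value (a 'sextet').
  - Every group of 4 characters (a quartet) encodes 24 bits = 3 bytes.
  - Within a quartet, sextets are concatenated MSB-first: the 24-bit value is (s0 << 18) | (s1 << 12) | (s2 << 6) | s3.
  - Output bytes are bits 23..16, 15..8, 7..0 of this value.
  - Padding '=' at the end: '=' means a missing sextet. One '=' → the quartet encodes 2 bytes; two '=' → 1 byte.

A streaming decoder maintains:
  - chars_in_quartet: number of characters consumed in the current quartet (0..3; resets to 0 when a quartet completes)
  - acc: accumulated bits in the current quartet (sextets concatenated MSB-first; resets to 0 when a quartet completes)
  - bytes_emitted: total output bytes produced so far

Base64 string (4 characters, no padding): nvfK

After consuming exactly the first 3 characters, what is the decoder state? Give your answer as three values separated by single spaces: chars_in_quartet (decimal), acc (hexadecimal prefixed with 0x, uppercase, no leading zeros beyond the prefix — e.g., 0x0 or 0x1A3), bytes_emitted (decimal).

Answer: 3 0x27BDF 0

Derivation:
After char 0 ('n'=39): chars_in_quartet=1 acc=0x27 bytes_emitted=0
After char 1 ('v'=47): chars_in_quartet=2 acc=0x9EF bytes_emitted=0
After char 2 ('f'=31): chars_in_quartet=3 acc=0x27BDF bytes_emitted=0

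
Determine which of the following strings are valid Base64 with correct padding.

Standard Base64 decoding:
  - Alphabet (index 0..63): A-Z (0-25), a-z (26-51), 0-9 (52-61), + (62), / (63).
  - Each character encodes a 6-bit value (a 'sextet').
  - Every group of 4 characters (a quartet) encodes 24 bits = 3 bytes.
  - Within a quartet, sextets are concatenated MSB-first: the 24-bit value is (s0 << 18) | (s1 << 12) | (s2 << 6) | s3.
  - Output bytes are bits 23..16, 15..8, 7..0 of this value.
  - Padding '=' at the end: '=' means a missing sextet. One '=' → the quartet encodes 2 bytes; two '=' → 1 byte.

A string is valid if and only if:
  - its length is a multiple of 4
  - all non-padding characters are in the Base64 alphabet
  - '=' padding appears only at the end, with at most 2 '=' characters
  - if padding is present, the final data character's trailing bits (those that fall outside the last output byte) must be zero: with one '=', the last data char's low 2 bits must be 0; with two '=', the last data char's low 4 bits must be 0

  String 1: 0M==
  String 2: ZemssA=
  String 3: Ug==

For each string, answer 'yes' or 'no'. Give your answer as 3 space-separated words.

Answer: no no yes

Derivation:
String 1: '0M==' → invalid (bad trailing bits)
String 2: 'ZemssA=' → invalid (len=7 not mult of 4)
String 3: 'Ug==' → valid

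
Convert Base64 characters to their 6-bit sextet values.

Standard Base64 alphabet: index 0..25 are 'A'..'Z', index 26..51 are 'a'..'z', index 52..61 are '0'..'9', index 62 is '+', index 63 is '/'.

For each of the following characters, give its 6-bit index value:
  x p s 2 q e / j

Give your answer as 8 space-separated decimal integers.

'x': a..z range, 26 + ord('x') − ord('a') = 49
'p': a..z range, 26 + ord('p') − ord('a') = 41
's': a..z range, 26 + ord('s') − ord('a') = 44
'2': 0..9 range, 52 + ord('2') − ord('0') = 54
'q': a..z range, 26 + ord('q') − ord('a') = 42
'e': a..z range, 26 + ord('e') − ord('a') = 30
'/': index 63
'j': a..z range, 26 + ord('j') − ord('a') = 35

Answer: 49 41 44 54 42 30 63 35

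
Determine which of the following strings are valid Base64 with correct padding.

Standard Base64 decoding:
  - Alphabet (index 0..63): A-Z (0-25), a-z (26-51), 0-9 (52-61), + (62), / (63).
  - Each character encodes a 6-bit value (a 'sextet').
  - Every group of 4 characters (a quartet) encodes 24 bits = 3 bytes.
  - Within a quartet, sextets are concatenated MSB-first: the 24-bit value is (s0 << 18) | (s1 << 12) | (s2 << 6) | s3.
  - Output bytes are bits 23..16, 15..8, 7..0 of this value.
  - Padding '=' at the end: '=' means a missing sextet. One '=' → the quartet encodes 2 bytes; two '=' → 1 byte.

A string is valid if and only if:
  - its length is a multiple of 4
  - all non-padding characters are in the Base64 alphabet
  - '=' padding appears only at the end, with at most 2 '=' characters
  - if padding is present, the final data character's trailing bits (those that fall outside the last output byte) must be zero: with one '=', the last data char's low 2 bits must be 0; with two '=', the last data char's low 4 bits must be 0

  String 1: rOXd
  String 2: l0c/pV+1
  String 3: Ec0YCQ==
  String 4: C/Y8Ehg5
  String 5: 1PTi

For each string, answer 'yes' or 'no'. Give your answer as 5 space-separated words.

Answer: yes yes yes yes yes

Derivation:
String 1: 'rOXd' → valid
String 2: 'l0c/pV+1' → valid
String 3: 'Ec0YCQ==' → valid
String 4: 'C/Y8Ehg5' → valid
String 5: '1PTi' → valid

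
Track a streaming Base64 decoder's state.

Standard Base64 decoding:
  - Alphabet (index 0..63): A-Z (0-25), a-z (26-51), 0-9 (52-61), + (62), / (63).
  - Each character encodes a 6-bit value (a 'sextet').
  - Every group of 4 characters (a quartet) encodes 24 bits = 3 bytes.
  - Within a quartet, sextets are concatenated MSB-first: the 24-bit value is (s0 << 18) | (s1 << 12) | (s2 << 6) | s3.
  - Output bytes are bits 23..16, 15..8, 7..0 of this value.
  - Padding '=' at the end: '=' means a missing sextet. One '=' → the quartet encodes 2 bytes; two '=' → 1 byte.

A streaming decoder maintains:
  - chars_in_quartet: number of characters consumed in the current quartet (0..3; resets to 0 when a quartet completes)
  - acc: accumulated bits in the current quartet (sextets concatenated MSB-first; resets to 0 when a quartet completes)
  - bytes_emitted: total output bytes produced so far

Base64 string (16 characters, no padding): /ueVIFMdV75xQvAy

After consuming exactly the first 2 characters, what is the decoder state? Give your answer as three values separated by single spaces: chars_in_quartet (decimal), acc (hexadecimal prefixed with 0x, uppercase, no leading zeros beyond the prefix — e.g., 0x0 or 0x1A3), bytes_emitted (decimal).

Answer: 2 0xFEE 0

Derivation:
After char 0 ('/'=63): chars_in_quartet=1 acc=0x3F bytes_emitted=0
After char 1 ('u'=46): chars_in_quartet=2 acc=0xFEE bytes_emitted=0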